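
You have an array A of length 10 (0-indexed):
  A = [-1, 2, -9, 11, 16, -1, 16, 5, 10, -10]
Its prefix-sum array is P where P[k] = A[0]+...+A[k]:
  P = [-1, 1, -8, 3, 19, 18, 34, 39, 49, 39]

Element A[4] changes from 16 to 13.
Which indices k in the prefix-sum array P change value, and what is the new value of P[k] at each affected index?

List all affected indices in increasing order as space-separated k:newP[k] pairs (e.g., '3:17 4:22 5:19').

P[k] = A[0] + ... + A[k]
P[k] includes A[4] iff k >= 4
Affected indices: 4, 5, ..., 9; delta = -3
  P[4]: 19 + -3 = 16
  P[5]: 18 + -3 = 15
  P[6]: 34 + -3 = 31
  P[7]: 39 + -3 = 36
  P[8]: 49 + -3 = 46
  P[9]: 39 + -3 = 36

Answer: 4:16 5:15 6:31 7:36 8:46 9:36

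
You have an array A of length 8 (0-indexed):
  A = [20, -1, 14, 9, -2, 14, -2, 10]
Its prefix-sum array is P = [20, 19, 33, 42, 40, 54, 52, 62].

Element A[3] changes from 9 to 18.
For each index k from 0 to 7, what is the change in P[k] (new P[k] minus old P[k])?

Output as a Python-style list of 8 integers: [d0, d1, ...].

Answer: [0, 0, 0, 9, 9, 9, 9, 9]

Derivation:
Element change: A[3] 9 -> 18, delta = 9
For k < 3: P[k] unchanged, delta_P[k] = 0
For k >= 3: P[k] shifts by exactly 9
Delta array: [0, 0, 0, 9, 9, 9, 9, 9]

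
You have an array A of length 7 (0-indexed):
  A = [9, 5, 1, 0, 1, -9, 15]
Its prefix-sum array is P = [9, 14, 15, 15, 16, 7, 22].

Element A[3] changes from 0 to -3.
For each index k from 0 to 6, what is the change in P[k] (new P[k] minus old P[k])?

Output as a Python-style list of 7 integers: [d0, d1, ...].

Element change: A[3] 0 -> -3, delta = -3
For k < 3: P[k] unchanged, delta_P[k] = 0
For k >= 3: P[k] shifts by exactly -3
Delta array: [0, 0, 0, -3, -3, -3, -3]

Answer: [0, 0, 0, -3, -3, -3, -3]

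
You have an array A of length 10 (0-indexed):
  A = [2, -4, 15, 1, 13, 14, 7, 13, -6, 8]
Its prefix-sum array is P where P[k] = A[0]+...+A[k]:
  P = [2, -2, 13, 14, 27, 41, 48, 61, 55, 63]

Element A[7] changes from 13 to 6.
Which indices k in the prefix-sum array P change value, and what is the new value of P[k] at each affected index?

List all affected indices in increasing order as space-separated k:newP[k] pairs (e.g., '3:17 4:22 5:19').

Answer: 7:54 8:48 9:56

Derivation:
P[k] = A[0] + ... + A[k]
P[k] includes A[7] iff k >= 7
Affected indices: 7, 8, ..., 9; delta = -7
  P[7]: 61 + -7 = 54
  P[8]: 55 + -7 = 48
  P[9]: 63 + -7 = 56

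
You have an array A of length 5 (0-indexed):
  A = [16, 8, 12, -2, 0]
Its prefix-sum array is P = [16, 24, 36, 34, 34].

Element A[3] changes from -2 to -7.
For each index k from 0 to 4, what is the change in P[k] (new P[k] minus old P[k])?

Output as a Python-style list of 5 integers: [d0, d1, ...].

Answer: [0, 0, 0, -5, -5]

Derivation:
Element change: A[3] -2 -> -7, delta = -5
For k < 3: P[k] unchanged, delta_P[k] = 0
For k >= 3: P[k] shifts by exactly -5
Delta array: [0, 0, 0, -5, -5]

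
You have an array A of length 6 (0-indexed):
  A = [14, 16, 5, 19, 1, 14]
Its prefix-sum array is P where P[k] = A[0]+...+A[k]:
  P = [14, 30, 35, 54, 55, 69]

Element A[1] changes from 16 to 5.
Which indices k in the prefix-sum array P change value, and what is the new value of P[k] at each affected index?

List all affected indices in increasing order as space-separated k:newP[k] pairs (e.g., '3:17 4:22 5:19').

Answer: 1:19 2:24 3:43 4:44 5:58

Derivation:
P[k] = A[0] + ... + A[k]
P[k] includes A[1] iff k >= 1
Affected indices: 1, 2, ..., 5; delta = -11
  P[1]: 30 + -11 = 19
  P[2]: 35 + -11 = 24
  P[3]: 54 + -11 = 43
  P[4]: 55 + -11 = 44
  P[5]: 69 + -11 = 58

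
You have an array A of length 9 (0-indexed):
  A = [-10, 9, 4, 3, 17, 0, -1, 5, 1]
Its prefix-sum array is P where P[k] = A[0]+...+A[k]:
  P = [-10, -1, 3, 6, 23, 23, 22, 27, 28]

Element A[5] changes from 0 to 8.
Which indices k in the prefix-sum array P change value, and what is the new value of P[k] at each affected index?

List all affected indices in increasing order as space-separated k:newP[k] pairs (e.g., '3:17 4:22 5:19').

P[k] = A[0] + ... + A[k]
P[k] includes A[5] iff k >= 5
Affected indices: 5, 6, ..., 8; delta = 8
  P[5]: 23 + 8 = 31
  P[6]: 22 + 8 = 30
  P[7]: 27 + 8 = 35
  P[8]: 28 + 8 = 36

Answer: 5:31 6:30 7:35 8:36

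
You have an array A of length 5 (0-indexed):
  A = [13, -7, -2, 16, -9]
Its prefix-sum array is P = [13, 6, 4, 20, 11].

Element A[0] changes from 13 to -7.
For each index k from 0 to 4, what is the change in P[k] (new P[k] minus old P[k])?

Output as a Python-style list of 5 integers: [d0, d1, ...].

Answer: [-20, -20, -20, -20, -20]

Derivation:
Element change: A[0] 13 -> -7, delta = -20
For k < 0: P[k] unchanged, delta_P[k] = 0
For k >= 0: P[k] shifts by exactly -20
Delta array: [-20, -20, -20, -20, -20]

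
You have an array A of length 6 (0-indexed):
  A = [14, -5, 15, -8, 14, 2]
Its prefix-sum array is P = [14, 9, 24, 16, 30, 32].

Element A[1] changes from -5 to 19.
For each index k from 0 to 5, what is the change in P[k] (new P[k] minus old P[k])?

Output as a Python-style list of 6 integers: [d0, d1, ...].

Answer: [0, 24, 24, 24, 24, 24]

Derivation:
Element change: A[1] -5 -> 19, delta = 24
For k < 1: P[k] unchanged, delta_P[k] = 0
For k >= 1: P[k] shifts by exactly 24
Delta array: [0, 24, 24, 24, 24, 24]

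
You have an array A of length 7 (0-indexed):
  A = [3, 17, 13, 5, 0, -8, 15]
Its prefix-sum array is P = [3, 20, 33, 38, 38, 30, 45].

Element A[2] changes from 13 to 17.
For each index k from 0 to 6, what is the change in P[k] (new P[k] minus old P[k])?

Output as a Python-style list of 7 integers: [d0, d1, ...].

Answer: [0, 0, 4, 4, 4, 4, 4]

Derivation:
Element change: A[2] 13 -> 17, delta = 4
For k < 2: P[k] unchanged, delta_P[k] = 0
For k >= 2: P[k] shifts by exactly 4
Delta array: [0, 0, 4, 4, 4, 4, 4]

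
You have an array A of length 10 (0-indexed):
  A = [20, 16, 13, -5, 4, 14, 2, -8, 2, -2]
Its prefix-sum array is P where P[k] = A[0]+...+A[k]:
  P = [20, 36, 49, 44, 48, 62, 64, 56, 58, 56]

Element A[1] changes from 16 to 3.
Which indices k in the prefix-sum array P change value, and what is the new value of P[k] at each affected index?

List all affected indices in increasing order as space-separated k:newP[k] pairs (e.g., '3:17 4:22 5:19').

P[k] = A[0] + ... + A[k]
P[k] includes A[1] iff k >= 1
Affected indices: 1, 2, ..., 9; delta = -13
  P[1]: 36 + -13 = 23
  P[2]: 49 + -13 = 36
  P[3]: 44 + -13 = 31
  P[4]: 48 + -13 = 35
  P[5]: 62 + -13 = 49
  P[6]: 64 + -13 = 51
  P[7]: 56 + -13 = 43
  P[8]: 58 + -13 = 45
  P[9]: 56 + -13 = 43

Answer: 1:23 2:36 3:31 4:35 5:49 6:51 7:43 8:45 9:43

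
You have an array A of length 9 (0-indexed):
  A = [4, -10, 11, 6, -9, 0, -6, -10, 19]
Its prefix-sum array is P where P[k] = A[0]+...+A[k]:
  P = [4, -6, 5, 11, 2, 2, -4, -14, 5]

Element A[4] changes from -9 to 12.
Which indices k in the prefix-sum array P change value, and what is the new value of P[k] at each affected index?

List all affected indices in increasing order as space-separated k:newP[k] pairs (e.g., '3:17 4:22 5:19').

P[k] = A[0] + ... + A[k]
P[k] includes A[4] iff k >= 4
Affected indices: 4, 5, ..., 8; delta = 21
  P[4]: 2 + 21 = 23
  P[5]: 2 + 21 = 23
  P[6]: -4 + 21 = 17
  P[7]: -14 + 21 = 7
  P[8]: 5 + 21 = 26

Answer: 4:23 5:23 6:17 7:7 8:26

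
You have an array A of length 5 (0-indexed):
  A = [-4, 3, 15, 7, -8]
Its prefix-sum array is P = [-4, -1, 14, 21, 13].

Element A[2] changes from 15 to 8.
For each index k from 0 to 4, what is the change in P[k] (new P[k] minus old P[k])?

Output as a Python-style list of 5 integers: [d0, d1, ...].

Element change: A[2] 15 -> 8, delta = -7
For k < 2: P[k] unchanged, delta_P[k] = 0
For k >= 2: P[k] shifts by exactly -7
Delta array: [0, 0, -7, -7, -7]

Answer: [0, 0, -7, -7, -7]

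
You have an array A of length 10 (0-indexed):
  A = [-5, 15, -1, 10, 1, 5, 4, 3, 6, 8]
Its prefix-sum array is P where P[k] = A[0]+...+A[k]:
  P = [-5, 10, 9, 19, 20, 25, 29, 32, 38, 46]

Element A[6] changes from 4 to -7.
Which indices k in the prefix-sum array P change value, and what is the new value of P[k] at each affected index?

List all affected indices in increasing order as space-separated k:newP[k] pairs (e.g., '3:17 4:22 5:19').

P[k] = A[0] + ... + A[k]
P[k] includes A[6] iff k >= 6
Affected indices: 6, 7, ..., 9; delta = -11
  P[6]: 29 + -11 = 18
  P[7]: 32 + -11 = 21
  P[8]: 38 + -11 = 27
  P[9]: 46 + -11 = 35

Answer: 6:18 7:21 8:27 9:35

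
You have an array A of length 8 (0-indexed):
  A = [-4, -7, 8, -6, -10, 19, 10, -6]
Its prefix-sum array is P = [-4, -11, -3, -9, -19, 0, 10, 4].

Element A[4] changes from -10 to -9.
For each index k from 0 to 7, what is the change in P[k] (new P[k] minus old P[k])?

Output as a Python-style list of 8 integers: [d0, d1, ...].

Answer: [0, 0, 0, 0, 1, 1, 1, 1]

Derivation:
Element change: A[4] -10 -> -9, delta = 1
For k < 4: P[k] unchanged, delta_P[k] = 0
For k >= 4: P[k] shifts by exactly 1
Delta array: [0, 0, 0, 0, 1, 1, 1, 1]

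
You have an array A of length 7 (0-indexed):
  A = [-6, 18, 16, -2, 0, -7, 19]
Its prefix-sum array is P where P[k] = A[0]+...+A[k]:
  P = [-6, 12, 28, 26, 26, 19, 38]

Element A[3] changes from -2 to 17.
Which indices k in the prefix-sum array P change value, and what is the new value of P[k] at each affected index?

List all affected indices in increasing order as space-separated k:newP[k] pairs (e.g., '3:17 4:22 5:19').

Answer: 3:45 4:45 5:38 6:57

Derivation:
P[k] = A[0] + ... + A[k]
P[k] includes A[3] iff k >= 3
Affected indices: 3, 4, ..., 6; delta = 19
  P[3]: 26 + 19 = 45
  P[4]: 26 + 19 = 45
  P[5]: 19 + 19 = 38
  P[6]: 38 + 19 = 57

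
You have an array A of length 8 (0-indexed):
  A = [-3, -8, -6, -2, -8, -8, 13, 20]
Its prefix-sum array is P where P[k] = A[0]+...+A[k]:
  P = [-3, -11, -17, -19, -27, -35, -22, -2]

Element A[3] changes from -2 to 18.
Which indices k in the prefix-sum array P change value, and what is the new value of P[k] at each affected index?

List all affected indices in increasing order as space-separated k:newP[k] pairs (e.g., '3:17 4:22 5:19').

P[k] = A[0] + ... + A[k]
P[k] includes A[3] iff k >= 3
Affected indices: 3, 4, ..., 7; delta = 20
  P[3]: -19 + 20 = 1
  P[4]: -27 + 20 = -7
  P[5]: -35 + 20 = -15
  P[6]: -22 + 20 = -2
  P[7]: -2 + 20 = 18

Answer: 3:1 4:-7 5:-15 6:-2 7:18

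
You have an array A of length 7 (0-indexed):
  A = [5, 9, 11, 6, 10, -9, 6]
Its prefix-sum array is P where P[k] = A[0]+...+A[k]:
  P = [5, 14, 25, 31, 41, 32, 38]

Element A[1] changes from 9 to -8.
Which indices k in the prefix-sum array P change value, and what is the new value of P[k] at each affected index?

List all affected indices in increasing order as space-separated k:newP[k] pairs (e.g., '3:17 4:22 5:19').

Answer: 1:-3 2:8 3:14 4:24 5:15 6:21

Derivation:
P[k] = A[0] + ... + A[k]
P[k] includes A[1] iff k >= 1
Affected indices: 1, 2, ..., 6; delta = -17
  P[1]: 14 + -17 = -3
  P[2]: 25 + -17 = 8
  P[3]: 31 + -17 = 14
  P[4]: 41 + -17 = 24
  P[5]: 32 + -17 = 15
  P[6]: 38 + -17 = 21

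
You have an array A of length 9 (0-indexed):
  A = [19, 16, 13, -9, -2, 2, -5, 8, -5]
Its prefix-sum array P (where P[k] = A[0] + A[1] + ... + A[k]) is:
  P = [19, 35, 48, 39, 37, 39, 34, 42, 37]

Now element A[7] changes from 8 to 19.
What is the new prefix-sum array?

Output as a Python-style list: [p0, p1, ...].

Answer: [19, 35, 48, 39, 37, 39, 34, 53, 48]

Derivation:
Change: A[7] 8 -> 19, delta = 11
P[k] for k < 7: unchanged (A[7] not included)
P[k] for k >= 7: shift by delta = 11
  P[0] = 19 + 0 = 19
  P[1] = 35 + 0 = 35
  P[2] = 48 + 0 = 48
  P[3] = 39 + 0 = 39
  P[4] = 37 + 0 = 37
  P[5] = 39 + 0 = 39
  P[6] = 34 + 0 = 34
  P[7] = 42 + 11 = 53
  P[8] = 37 + 11 = 48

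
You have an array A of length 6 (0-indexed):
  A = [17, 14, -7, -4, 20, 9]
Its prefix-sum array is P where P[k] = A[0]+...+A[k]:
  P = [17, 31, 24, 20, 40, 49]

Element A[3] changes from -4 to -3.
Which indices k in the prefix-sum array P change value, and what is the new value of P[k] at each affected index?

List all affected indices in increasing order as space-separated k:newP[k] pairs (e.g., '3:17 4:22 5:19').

Answer: 3:21 4:41 5:50

Derivation:
P[k] = A[0] + ... + A[k]
P[k] includes A[3] iff k >= 3
Affected indices: 3, 4, ..., 5; delta = 1
  P[3]: 20 + 1 = 21
  P[4]: 40 + 1 = 41
  P[5]: 49 + 1 = 50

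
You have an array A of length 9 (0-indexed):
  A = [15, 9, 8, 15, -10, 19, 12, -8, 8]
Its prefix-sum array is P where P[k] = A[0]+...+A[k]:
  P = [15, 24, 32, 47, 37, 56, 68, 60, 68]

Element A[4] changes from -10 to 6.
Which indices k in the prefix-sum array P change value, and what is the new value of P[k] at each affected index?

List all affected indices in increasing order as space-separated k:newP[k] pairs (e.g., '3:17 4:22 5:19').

P[k] = A[0] + ... + A[k]
P[k] includes A[4] iff k >= 4
Affected indices: 4, 5, ..., 8; delta = 16
  P[4]: 37 + 16 = 53
  P[5]: 56 + 16 = 72
  P[6]: 68 + 16 = 84
  P[7]: 60 + 16 = 76
  P[8]: 68 + 16 = 84

Answer: 4:53 5:72 6:84 7:76 8:84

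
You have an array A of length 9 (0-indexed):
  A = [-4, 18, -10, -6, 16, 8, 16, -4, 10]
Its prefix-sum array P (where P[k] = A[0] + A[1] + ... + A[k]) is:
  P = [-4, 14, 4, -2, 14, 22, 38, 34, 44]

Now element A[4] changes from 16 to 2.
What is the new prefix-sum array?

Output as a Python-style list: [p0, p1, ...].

Answer: [-4, 14, 4, -2, 0, 8, 24, 20, 30]

Derivation:
Change: A[4] 16 -> 2, delta = -14
P[k] for k < 4: unchanged (A[4] not included)
P[k] for k >= 4: shift by delta = -14
  P[0] = -4 + 0 = -4
  P[1] = 14 + 0 = 14
  P[2] = 4 + 0 = 4
  P[3] = -2 + 0 = -2
  P[4] = 14 + -14 = 0
  P[5] = 22 + -14 = 8
  P[6] = 38 + -14 = 24
  P[7] = 34 + -14 = 20
  P[8] = 44 + -14 = 30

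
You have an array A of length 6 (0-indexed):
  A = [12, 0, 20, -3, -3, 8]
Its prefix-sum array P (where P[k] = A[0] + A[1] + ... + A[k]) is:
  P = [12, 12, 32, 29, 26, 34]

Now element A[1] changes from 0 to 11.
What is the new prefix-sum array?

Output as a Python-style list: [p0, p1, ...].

Change: A[1] 0 -> 11, delta = 11
P[k] for k < 1: unchanged (A[1] not included)
P[k] for k >= 1: shift by delta = 11
  P[0] = 12 + 0 = 12
  P[1] = 12 + 11 = 23
  P[2] = 32 + 11 = 43
  P[3] = 29 + 11 = 40
  P[4] = 26 + 11 = 37
  P[5] = 34 + 11 = 45

Answer: [12, 23, 43, 40, 37, 45]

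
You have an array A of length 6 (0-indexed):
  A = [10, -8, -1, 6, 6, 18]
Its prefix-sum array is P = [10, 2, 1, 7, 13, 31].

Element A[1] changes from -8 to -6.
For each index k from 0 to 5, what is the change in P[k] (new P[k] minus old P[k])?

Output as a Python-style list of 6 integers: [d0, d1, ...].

Element change: A[1] -8 -> -6, delta = 2
For k < 1: P[k] unchanged, delta_P[k] = 0
For k >= 1: P[k] shifts by exactly 2
Delta array: [0, 2, 2, 2, 2, 2]

Answer: [0, 2, 2, 2, 2, 2]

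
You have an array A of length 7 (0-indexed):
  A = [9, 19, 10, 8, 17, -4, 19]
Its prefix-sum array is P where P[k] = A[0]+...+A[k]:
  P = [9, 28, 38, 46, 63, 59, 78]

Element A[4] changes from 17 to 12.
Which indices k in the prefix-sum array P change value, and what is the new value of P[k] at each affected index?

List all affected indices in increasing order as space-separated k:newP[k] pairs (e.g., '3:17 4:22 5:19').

P[k] = A[0] + ... + A[k]
P[k] includes A[4] iff k >= 4
Affected indices: 4, 5, ..., 6; delta = -5
  P[4]: 63 + -5 = 58
  P[5]: 59 + -5 = 54
  P[6]: 78 + -5 = 73

Answer: 4:58 5:54 6:73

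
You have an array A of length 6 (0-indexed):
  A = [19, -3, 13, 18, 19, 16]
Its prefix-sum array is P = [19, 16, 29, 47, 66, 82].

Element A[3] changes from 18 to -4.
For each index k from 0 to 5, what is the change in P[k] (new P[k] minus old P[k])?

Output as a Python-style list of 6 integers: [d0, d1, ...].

Answer: [0, 0, 0, -22, -22, -22]

Derivation:
Element change: A[3] 18 -> -4, delta = -22
For k < 3: P[k] unchanged, delta_P[k] = 0
For k >= 3: P[k] shifts by exactly -22
Delta array: [0, 0, 0, -22, -22, -22]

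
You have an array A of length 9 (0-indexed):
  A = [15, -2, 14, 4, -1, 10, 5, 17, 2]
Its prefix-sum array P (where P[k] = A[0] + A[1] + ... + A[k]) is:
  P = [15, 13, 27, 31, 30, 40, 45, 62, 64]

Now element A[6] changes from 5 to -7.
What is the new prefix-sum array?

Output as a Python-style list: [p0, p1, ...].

Change: A[6] 5 -> -7, delta = -12
P[k] for k < 6: unchanged (A[6] not included)
P[k] for k >= 6: shift by delta = -12
  P[0] = 15 + 0 = 15
  P[1] = 13 + 0 = 13
  P[2] = 27 + 0 = 27
  P[3] = 31 + 0 = 31
  P[4] = 30 + 0 = 30
  P[5] = 40 + 0 = 40
  P[6] = 45 + -12 = 33
  P[7] = 62 + -12 = 50
  P[8] = 64 + -12 = 52

Answer: [15, 13, 27, 31, 30, 40, 33, 50, 52]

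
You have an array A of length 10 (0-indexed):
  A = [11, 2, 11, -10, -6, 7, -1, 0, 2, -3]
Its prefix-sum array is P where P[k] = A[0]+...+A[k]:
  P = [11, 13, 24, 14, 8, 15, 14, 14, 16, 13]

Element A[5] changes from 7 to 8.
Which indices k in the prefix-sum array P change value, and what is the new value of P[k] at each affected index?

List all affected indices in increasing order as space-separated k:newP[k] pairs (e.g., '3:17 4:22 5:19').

Answer: 5:16 6:15 7:15 8:17 9:14

Derivation:
P[k] = A[0] + ... + A[k]
P[k] includes A[5] iff k >= 5
Affected indices: 5, 6, ..., 9; delta = 1
  P[5]: 15 + 1 = 16
  P[6]: 14 + 1 = 15
  P[7]: 14 + 1 = 15
  P[8]: 16 + 1 = 17
  P[9]: 13 + 1 = 14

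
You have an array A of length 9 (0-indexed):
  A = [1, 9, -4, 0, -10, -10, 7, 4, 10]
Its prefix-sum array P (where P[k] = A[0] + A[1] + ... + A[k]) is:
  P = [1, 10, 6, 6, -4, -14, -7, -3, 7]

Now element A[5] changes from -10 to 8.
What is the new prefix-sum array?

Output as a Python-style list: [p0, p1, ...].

Answer: [1, 10, 6, 6, -4, 4, 11, 15, 25]

Derivation:
Change: A[5] -10 -> 8, delta = 18
P[k] for k < 5: unchanged (A[5] not included)
P[k] for k >= 5: shift by delta = 18
  P[0] = 1 + 0 = 1
  P[1] = 10 + 0 = 10
  P[2] = 6 + 0 = 6
  P[3] = 6 + 0 = 6
  P[4] = -4 + 0 = -4
  P[5] = -14 + 18 = 4
  P[6] = -7 + 18 = 11
  P[7] = -3 + 18 = 15
  P[8] = 7 + 18 = 25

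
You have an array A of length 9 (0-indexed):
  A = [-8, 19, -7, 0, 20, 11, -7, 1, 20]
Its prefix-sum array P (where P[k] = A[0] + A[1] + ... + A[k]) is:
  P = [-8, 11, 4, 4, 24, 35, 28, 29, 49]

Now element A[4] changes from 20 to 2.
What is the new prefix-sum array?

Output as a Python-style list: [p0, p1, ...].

Change: A[4] 20 -> 2, delta = -18
P[k] for k < 4: unchanged (A[4] not included)
P[k] for k >= 4: shift by delta = -18
  P[0] = -8 + 0 = -8
  P[1] = 11 + 0 = 11
  P[2] = 4 + 0 = 4
  P[3] = 4 + 0 = 4
  P[4] = 24 + -18 = 6
  P[5] = 35 + -18 = 17
  P[6] = 28 + -18 = 10
  P[7] = 29 + -18 = 11
  P[8] = 49 + -18 = 31

Answer: [-8, 11, 4, 4, 6, 17, 10, 11, 31]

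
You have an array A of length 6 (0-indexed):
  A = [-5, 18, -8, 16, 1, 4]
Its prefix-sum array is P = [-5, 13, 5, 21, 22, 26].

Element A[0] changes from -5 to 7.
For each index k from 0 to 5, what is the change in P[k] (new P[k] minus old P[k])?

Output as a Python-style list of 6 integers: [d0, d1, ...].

Answer: [12, 12, 12, 12, 12, 12]

Derivation:
Element change: A[0] -5 -> 7, delta = 12
For k < 0: P[k] unchanged, delta_P[k] = 0
For k >= 0: P[k] shifts by exactly 12
Delta array: [12, 12, 12, 12, 12, 12]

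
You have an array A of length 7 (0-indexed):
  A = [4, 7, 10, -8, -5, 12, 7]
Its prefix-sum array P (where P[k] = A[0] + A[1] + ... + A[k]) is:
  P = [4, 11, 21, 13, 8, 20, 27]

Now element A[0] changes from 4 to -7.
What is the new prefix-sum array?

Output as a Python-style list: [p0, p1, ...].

Change: A[0] 4 -> -7, delta = -11
P[k] for k < 0: unchanged (A[0] not included)
P[k] for k >= 0: shift by delta = -11
  P[0] = 4 + -11 = -7
  P[1] = 11 + -11 = 0
  P[2] = 21 + -11 = 10
  P[3] = 13 + -11 = 2
  P[4] = 8 + -11 = -3
  P[5] = 20 + -11 = 9
  P[6] = 27 + -11 = 16

Answer: [-7, 0, 10, 2, -3, 9, 16]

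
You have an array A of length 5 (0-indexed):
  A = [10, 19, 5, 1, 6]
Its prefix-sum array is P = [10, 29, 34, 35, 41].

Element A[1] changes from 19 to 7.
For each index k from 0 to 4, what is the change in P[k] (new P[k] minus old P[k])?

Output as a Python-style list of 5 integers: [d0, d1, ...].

Answer: [0, -12, -12, -12, -12]

Derivation:
Element change: A[1] 19 -> 7, delta = -12
For k < 1: P[k] unchanged, delta_P[k] = 0
For k >= 1: P[k] shifts by exactly -12
Delta array: [0, -12, -12, -12, -12]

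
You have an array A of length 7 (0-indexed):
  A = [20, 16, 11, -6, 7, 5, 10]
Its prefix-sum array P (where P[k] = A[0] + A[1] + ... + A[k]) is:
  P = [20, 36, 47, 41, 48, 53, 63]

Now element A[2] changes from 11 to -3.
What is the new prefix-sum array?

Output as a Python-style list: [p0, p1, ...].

Answer: [20, 36, 33, 27, 34, 39, 49]

Derivation:
Change: A[2] 11 -> -3, delta = -14
P[k] for k < 2: unchanged (A[2] not included)
P[k] for k >= 2: shift by delta = -14
  P[0] = 20 + 0 = 20
  P[1] = 36 + 0 = 36
  P[2] = 47 + -14 = 33
  P[3] = 41 + -14 = 27
  P[4] = 48 + -14 = 34
  P[5] = 53 + -14 = 39
  P[6] = 63 + -14 = 49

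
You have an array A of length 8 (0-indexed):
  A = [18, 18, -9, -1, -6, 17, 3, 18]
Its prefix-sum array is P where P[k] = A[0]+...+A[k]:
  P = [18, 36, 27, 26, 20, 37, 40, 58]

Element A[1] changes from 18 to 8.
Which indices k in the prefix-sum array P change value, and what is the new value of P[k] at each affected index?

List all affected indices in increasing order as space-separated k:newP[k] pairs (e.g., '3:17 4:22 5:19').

P[k] = A[0] + ... + A[k]
P[k] includes A[1] iff k >= 1
Affected indices: 1, 2, ..., 7; delta = -10
  P[1]: 36 + -10 = 26
  P[2]: 27 + -10 = 17
  P[3]: 26 + -10 = 16
  P[4]: 20 + -10 = 10
  P[5]: 37 + -10 = 27
  P[6]: 40 + -10 = 30
  P[7]: 58 + -10 = 48

Answer: 1:26 2:17 3:16 4:10 5:27 6:30 7:48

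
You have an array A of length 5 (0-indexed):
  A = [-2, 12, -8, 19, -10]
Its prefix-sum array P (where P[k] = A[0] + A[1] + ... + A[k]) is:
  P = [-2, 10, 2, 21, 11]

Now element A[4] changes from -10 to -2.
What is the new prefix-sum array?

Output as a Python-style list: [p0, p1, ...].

Change: A[4] -10 -> -2, delta = 8
P[k] for k < 4: unchanged (A[4] not included)
P[k] for k >= 4: shift by delta = 8
  P[0] = -2 + 0 = -2
  P[1] = 10 + 0 = 10
  P[2] = 2 + 0 = 2
  P[3] = 21 + 0 = 21
  P[4] = 11 + 8 = 19

Answer: [-2, 10, 2, 21, 19]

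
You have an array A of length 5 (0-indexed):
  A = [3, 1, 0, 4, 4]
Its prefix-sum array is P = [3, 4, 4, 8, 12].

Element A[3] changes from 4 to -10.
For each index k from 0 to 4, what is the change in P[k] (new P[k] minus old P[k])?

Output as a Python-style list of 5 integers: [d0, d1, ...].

Answer: [0, 0, 0, -14, -14]

Derivation:
Element change: A[3] 4 -> -10, delta = -14
For k < 3: P[k] unchanged, delta_P[k] = 0
For k >= 3: P[k] shifts by exactly -14
Delta array: [0, 0, 0, -14, -14]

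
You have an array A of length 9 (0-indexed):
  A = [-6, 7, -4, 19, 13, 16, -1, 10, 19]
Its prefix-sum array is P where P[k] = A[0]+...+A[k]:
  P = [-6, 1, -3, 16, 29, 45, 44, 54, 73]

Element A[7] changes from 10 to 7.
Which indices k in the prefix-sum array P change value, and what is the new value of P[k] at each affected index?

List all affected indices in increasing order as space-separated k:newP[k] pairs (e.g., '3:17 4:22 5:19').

Answer: 7:51 8:70

Derivation:
P[k] = A[0] + ... + A[k]
P[k] includes A[7] iff k >= 7
Affected indices: 7, 8, ..., 8; delta = -3
  P[7]: 54 + -3 = 51
  P[8]: 73 + -3 = 70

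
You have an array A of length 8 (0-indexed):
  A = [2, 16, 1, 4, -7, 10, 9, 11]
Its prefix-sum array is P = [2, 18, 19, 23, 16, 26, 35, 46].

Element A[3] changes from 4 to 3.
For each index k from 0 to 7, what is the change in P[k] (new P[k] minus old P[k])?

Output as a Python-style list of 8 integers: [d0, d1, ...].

Answer: [0, 0, 0, -1, -1, -1, -1, -1]

Derivation:
Element change: A[3] 4 -> 3, delta = -1
For k < 3: P[k] unchanged, delta_P[k] = 0
For k >= 3: P[k] shifts by exactly -1
Delta array: [0, 0, 0, -1, -1, -1, -1, -1]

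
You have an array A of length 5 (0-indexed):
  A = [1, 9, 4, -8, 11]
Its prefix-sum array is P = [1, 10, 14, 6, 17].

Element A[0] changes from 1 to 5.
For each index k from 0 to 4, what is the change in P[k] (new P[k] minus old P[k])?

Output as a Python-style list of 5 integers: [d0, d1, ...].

Answer: [4, 4, 4, 4, 4]

Derivation:
Element change: A[0] 1 -> 5, delta = 4
For k < 0: P[k] unchanged, delta_P[k] = 0
For k >= 0: P[k] shifts by exactly 4
Delta array: [4, 4, 4, 4, 4]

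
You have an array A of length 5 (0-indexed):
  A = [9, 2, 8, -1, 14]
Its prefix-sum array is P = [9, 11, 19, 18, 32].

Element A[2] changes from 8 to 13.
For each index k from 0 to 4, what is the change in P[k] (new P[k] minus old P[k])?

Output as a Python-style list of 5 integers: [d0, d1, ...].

Element change: A[2] 8 -> 13, delta = 5
For k < 2: P[k] unchanged, delta_P[k] = 0
For k >= 2: P[k] shifts by exactly 5
Delta array: [0, 0, 5, 5, 5]

Answer: [0, 0, 5, 5, 5]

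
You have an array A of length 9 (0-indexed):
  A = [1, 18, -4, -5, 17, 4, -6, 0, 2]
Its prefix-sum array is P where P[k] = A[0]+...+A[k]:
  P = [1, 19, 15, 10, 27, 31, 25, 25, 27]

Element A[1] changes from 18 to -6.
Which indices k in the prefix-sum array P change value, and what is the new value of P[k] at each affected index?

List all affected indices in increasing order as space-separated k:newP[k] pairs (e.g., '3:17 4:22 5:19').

P[k] = A[0] + ... + A[k]
P[k] includes A[1] iff k >= 1
Affected indices: 1, 2, ..., 8; delta = -24
  P[1]: 19 + -24 = -5
  P[2]: 15 + -24 = -9
  P[3]: 10 + -24 = -14
  P[4]: 27 + -24 = 3
  P[5]: 31 + -24 = 7
  P[6]: 25 + -24 = 1
  P[7]: 25 + -24 = 1
  P[8]: 27 + -24 = 3

Answer: 1:-5 2:-9 3:-14 4:3 5:7 6:1 7:1 8:3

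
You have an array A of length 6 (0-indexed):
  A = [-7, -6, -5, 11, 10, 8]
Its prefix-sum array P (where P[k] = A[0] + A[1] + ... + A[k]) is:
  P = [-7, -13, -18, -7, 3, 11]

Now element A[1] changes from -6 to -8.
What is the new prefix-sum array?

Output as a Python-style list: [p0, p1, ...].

Answer: [-7, -15, -20, -9, 1, 9]

Derivation:
Change: A[1] -6 -> -8, delta = -2
P[k] for k < 1: unchanged (A[1] not included)
P[k] for k >= 1: shift by delta = -2
  P[0] = -7 + 0 = -7
  P[1] = -13 + -2 = -15
  P[2] = -18 + -2 = -20
  P[3] = -7 + -2 = -9
  P[4] = 3 + -2 = 1
  P[5] = 11 + -2 = 9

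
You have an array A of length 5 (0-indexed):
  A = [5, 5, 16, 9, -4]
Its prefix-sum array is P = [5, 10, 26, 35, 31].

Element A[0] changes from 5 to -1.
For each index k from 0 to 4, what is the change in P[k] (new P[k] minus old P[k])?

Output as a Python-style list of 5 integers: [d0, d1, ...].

Element change: A[0] 5 -> -1, delta = -6
For k < 0: P[k] unchanged, delta_P[k] = 0
For k >= 0: P[k] shifts by exactly -6
Delta array: [-6, -6, -6, -6, -6]

Answer: [-6, -6, -6, -6, -6]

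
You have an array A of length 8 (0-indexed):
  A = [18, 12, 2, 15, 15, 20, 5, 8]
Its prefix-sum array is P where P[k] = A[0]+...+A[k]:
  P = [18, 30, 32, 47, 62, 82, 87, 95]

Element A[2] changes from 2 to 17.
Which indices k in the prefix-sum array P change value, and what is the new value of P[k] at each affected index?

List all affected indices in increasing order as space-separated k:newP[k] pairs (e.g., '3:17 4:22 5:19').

Answer: 2:47 3:62 4:77 5:97 6:102 7:110

Derivation:
P[k] = A[0] + ... + A[k]
P[k] includes A[2] iff k >= 2
Affected indices: 2, 3, ..., 7; delta = 15
  P[2]: 32 + 15 = 47
  P[3]: 47 + 15 = 62
  P[4]: 62 + 15 = 77
  P[5]: 82 + 15 = 97
  P[6]: 87 + 15 = 102
  P[7]: 95 + 15 = 110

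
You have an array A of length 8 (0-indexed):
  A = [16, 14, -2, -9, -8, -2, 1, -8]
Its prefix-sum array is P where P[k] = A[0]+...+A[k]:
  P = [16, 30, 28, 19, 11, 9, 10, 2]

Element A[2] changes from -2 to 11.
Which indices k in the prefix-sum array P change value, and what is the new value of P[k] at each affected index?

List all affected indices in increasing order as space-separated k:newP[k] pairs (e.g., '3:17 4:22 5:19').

Answer: 2:41 3:32 4:24 5:22 6:23 7:15

Derivation:
P[k] = A[0] + ... + A[k]
P[k] includes A[2] iff k >= 2
Affected indices: 2, 3, ..., 7; delta = 13
  P[2]: 28 + 13 = 41
  P[3]: 19 + 13 = 32
  P[4]: 11 + 13 = 24
  P[5]: 9 + 13 = 22
  P[6]: 10 + 13 = 23
  P[7]: 2 + 13 = 15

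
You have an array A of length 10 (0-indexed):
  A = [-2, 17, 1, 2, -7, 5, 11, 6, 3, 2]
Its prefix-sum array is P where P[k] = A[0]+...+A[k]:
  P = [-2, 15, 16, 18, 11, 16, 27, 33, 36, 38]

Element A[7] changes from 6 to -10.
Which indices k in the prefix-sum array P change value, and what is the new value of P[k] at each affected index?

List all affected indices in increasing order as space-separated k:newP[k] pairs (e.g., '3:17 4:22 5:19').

Answer: 7:17 8:20 9:22

Derivation:
P[k] = A[0] + ... + A[k]
P[k] includes A[7] iff k >= 7
Affected indices: 7, 8, ..., 9; delta = -16
  P[7]: 33 + -16 = 17
  P[8]: 36 + -16 = 20
  P[9]: 38 + -16 = 22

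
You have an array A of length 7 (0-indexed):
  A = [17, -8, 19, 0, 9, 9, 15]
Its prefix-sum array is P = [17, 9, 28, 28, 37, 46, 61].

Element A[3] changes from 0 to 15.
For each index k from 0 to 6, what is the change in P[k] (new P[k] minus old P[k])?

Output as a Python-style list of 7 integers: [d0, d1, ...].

Answer: [0, 0, 0, 15, 15, 15, 15]

Derivation:
Element change: A[3] 0 -> 15, delta = 15
For k < 3: P[k] unchanged, delta_P[k] = 0
For k >= 3: P[k] shifts by exactly 15
Delta array: [0, 0, 0, 15, 15, 15, 15]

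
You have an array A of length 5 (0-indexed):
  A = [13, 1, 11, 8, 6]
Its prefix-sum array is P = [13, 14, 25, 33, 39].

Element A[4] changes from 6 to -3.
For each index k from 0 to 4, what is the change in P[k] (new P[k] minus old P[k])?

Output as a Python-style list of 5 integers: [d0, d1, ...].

Element change: A[4] 6 -> -3, delta = -9
For k < 4: P[k] unchanged, delta_P[k] = 0
For k >= 4: P[k] shifts by exactly -9
Delta array: [0, 0, 0, 0, -9]

Answer: [0, 0, 0, 0, -9]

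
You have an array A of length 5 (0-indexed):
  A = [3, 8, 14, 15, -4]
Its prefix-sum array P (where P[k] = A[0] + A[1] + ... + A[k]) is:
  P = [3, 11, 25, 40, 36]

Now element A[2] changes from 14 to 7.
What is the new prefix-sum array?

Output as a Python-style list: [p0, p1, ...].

Change: A[2] 14 -> 7, delta = -7
P[k] for k < 2: unchanged (A[2] not included)
P[k] for k >= 2: shift by delta = -7
  P[0] = 3 + 0 = 3
  P[1] = 11 + 0 = 11
  P[2] = 25 + -7 = 18
  P[3] = 40 + -7 = 33
  P[4] = 36 + -7 = 29

Answer: [3, 11, 18, 33, 29]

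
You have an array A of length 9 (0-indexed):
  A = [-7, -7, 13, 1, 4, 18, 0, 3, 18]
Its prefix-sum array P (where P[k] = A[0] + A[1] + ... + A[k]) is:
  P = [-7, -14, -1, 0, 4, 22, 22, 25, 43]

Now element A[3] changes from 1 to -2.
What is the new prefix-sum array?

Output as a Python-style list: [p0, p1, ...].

Change: A[3] 1 -> -2, delta = -3
P[k] for k < 3: unchanged (A[3] not included)
P[k] for k >= 3: shift by delta = -3
  P[0] = -7 + 0 = -7
  P[1] = -14 + 0 = -14
  P[2] = -1 + 0 = -1
  P[3] = 0 + -3 = -3
  P[4] = 4 + -3 = 1
  P[5] = 22 + -3 = 19
  P[6] = 22 + -3 = 19
  P[7] = 25 + -3 = 22
  P[8] = 43 + -3 = 40

Answer: [-7, -14, -1, -3, 1, 19, 19, 22, 40]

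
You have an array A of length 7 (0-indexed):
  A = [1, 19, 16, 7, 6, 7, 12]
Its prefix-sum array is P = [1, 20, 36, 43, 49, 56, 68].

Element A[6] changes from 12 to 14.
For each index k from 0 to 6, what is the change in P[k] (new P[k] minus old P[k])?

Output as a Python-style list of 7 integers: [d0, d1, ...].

Answer: [0, 0, 0, 0, 0, 0, 2]

Derivation:
Element change: A[6] 12 -> 14, delta = 2
For k < 6: P[k] unchanged, delta_P[k] = 0
For k >= 6: P[k] shifts by exactly 2
Delta array: [0, 0, 0, 0, 0, 0, 2]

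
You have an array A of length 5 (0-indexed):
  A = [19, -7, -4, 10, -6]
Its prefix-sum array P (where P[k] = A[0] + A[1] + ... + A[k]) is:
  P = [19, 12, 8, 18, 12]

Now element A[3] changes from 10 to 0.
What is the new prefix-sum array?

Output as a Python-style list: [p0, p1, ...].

Answer: [19, 12, 8, 8, 2]

Derivation:
Change: A[3] 10 -> 0, delta = -10
P[k] for k < 3: unchanged (A[3] not included)
P[k] for k >= 3: shift by delta = -10
  P[0] = 19 + 0 = 19
  P[1] = 12 + 0 = 12
  P[2] = 8 + 0 = 8
  P[3] = 18 + -10 = 8
  P[4] = 12 + -10 = 2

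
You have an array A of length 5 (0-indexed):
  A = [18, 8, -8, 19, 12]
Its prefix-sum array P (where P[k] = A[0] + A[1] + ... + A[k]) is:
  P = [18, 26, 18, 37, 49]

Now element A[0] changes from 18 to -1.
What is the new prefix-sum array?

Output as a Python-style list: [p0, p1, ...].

Change: A[0] 18 -> -1, delta = -19
P[k] for k < 0: unchanged (A[0] not included)
P[k] for k >= 0: shift by delta = -19
  P[0] = 18 + -19 = -1
  P[1] = 26 + -19 = 7
  P[2] = 18 + -19 = -1
  P[3] = 37 + -19 = 18
  P[4] = 49 + -19 = 30

Answer: [-1, 7, -1, 18, 30]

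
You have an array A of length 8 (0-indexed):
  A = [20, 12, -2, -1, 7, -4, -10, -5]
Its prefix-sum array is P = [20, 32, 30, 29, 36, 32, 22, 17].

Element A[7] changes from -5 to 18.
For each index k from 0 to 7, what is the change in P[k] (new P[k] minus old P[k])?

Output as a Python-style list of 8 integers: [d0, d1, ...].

Answer: [0, 0, 0, 0, 0, 0, 0, 23]

Derivation:
Element change: A[7] -5 -> 18, delta = 23
For k < 7: P[k] unchanged, delta_P[k] = 0
For k >= 7: P[k] shifts by exactly 23
Delta array: [0, 0, 0, 0, 0, 0, 0, 23]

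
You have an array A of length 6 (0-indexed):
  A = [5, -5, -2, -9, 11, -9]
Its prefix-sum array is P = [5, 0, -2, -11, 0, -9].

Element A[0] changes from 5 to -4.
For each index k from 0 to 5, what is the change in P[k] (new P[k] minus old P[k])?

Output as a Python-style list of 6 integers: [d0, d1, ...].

Element change: A[0] 5 -> -4, delta = -9
For k < 0: P[k] unchanged, delta_P[k] = 0
For k >= 0: P[k] shifts by exactly -9
Delta array: [-9, -9, -9, -9, -9, -9]

Answer: [-9, -9, -9, -9, -9, -9]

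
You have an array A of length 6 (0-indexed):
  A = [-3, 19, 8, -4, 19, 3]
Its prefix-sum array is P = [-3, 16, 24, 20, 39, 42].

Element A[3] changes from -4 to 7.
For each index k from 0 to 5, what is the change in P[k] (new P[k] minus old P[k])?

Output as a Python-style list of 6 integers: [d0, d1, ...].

Element change: A[3] -4 -> 7, delta = 11
For k < 3: P[k] unchanged, delta_P[k] = 0
For k >= 3: P[k] shifts by exactly 11
Delta array: [0, 0, 0, 11, 11, 11]

Answer: [0, 0, 0, 11, 11, 11]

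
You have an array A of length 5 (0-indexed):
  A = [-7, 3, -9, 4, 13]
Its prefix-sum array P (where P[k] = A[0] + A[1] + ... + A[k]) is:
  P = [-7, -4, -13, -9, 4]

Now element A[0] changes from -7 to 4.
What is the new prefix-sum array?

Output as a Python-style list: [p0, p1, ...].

Answer: [4, 7, -2, 2, 15]

Derivation:
Change: A[0] -7 -> 4, delta = 11
P[k] for k < 0: unchanged (A[0] not included)
P[k] for k >= 0: shift by delta = 11
  P[0] = -7 + 11 = 4
  P[1] = -4 + 11 = 7
  P[2] = -13 + 11 = -2
  P[3] = -9 + 11 = 2
  P[4] = 4 + 11 = 15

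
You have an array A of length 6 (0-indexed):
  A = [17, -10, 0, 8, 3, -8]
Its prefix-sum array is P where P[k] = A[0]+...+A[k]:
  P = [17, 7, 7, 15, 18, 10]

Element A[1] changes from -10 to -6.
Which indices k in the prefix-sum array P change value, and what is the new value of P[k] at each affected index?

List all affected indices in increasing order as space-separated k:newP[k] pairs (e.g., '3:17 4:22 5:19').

P[k] = A[0] + ... + A[k]
P[k] includes A[1] iff k >= 1
Affected indices: 1, 2, ..., 5; delta = 4
  P[1]: 7 + 4 = 11
  P[2]: 7 + 4 = 11
  P[3]: 15 + 4 = 19
  P[4]: 18 + 4 = 22
  P[5]: 10 + 4 = 14

Answer: 1:11 2:11 3:19 4:22 5:14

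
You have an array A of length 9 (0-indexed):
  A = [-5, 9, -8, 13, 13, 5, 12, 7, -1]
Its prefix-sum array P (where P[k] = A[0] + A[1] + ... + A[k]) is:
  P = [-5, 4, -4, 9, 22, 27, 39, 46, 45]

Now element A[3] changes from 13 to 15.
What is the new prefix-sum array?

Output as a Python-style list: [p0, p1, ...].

Change: A[3] 13 -> 15, delta = 2
P[k] for k < 3: unchanged (A[3] not included)
P[k] for k >= 3: shift by delta = 2
  P[0] = -5 + 0 = -5
  P[1] = 4 + 0 = 4
  P[2] = -4 + 0 = -4
  P[3] = 9 + 2 = 11
  P[4] = 22 + 2 = 24
  P[5] = 27 + 2 = 29
  P[6] = 39 + 2 = 41
  P[7] = 46 + 2 = 48
  P[8] = 45 + 2 = 47

Answer: [-5, 4, -4, 11, 24, 29, 41, 48, 47]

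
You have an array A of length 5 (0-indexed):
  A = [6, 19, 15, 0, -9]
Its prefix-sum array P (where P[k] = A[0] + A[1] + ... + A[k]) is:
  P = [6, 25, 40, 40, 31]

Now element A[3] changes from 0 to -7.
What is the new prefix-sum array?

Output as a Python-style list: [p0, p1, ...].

Change: A[3] 0 -> -7, delta = -7
P[k] for k < 3: unchanged (A[3] not included)
P[k] for k >= 3: shift by delta = -7
  P[0] = 6 + 0 = 6
  P[1] = 25 + 0 = 25
  P[2] = 40 + 0 = 40
  P[3] = 40 + -7 = 33
  P[4] = 31 + -7 = 24

Answer: [6, 25, 40, 33, 24]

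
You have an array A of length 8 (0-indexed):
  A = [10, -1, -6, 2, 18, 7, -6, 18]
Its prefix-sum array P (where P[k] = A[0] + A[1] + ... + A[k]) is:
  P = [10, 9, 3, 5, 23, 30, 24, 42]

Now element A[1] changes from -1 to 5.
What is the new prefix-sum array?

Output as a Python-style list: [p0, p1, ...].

Answer: [10, 15, 9, 11, 29, 36, 30, 48]

Derivation:
Change: A[1] -1 -> 5, delta = 6
P[k] for k < 1: unchanged (A[1] not included)
P[k] for k >= 1: shift by delta = 6
  P[0] = 10 + 0 = 10
  P[1] = 9 + 6 = 15
  P[2] = 3 + 6 = 9
  P[3] = 5 + 6 = 11
  P[4] = 23 + 6 = 29
  P[5] = 30 + 6 = 36
  P[6] = 24 + 6 = 30
  P[7] = 42 + 6 = 48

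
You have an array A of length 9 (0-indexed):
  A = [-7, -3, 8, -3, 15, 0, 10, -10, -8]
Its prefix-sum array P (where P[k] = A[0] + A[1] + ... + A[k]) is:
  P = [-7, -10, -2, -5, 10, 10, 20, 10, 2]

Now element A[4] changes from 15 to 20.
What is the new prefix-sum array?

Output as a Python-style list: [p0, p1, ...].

Change: A[4] 15 -> 20, delta = 5
P[k] for k < 4: unchanged (A[4] not included)
P[k] for k >= 4: shift by delta = 5
  P[0] = -7 + 0 = -7
  P[1] = -10 + 0 = -10
  P[2] = -2 + 0 = -2
  P[3] = -5 + 0 = -5
  P[4] = 10 + 5 = 15
  P[5] = 10 + 5 = 15
  P[6] = 20 + 5 = 25
  P[7] = 10 + 5 = 15
  P[8] = 2 + 5 = 7

Answer: [-7, -10, -2, -5, 15, 15, 25, 15, 7]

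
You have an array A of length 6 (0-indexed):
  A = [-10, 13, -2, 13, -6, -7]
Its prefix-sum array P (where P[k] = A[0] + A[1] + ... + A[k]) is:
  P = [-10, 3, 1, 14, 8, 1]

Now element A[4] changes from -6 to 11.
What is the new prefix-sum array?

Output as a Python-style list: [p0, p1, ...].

Change: A[4] -6 -> 11, delta = 17
P[k] for k < 4: unchanged (A[4] not included)
P[k] for k >= 4: shift by delta = 17
  P[0] = -10 + 0 = -10
  P[1] = 3 + 0 = 3
  P[2] = 1 + 0 = 1
  P[3] = 14 + 0 = 14
  P[4] = 8 + 17 = 25
  P[5] = 1 + 17 = 18

Answer: [-10, 3, 1, 14, 25, 18]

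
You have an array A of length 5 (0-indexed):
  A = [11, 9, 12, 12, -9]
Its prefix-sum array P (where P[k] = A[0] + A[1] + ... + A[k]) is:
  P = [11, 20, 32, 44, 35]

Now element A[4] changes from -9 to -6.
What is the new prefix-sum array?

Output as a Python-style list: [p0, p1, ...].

Answer: [11, 20, 32, 44, 38]

Derivation:
Change: A[4] -9 -> -6, delta = 3
P[k] for k < 4: unchanged (A[4] not included)
P[k] for k >= 4: shift by delta = 3
  P[0] = 11 + 0 = 11
  P[1] = 20 + 0 = 20
  P[2] = 32 + 0 = 32
  P[3] = 44 + 0 = 44
  P[4] = 35 + 3 = 38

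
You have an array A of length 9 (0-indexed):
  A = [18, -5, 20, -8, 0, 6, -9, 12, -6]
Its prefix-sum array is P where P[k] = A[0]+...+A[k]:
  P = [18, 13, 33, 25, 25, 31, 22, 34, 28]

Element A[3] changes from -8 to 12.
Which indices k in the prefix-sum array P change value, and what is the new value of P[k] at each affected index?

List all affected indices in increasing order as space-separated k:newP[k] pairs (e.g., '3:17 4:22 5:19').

Answer: 3:45 4:45 5:51 6:42 7:54 8:48

Derivation:
P[k] = A[0] + ... + A[k]
P[k] includes A[3] iff k >= 3
Affected indices: 3, 4, ..., 8; delta = 20
  P[3]: 25 + 20 = 45
  P[4]: 25 + 20 = 45
  P[5]: 31 + 20 = 51
  P[6]: 22 + 20 = 42
  P[7]: 34 + 20 = 54
  P[8]: 28 + 20 = 48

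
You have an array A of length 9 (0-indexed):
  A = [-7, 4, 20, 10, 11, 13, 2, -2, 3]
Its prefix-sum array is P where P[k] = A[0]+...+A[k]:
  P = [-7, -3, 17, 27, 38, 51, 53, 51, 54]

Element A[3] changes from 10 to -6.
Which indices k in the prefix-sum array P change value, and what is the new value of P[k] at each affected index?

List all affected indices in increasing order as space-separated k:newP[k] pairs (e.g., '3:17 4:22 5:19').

Answer: 3:11 4:22 5:35 6:37 7:35 8:38

Derivation:
P[k] = A[0] + ... + A[k]
P[k] includes A[3] iff k >= 3
Affected indices: 3, 4, ..., 8; delta = -16
  P[3]: 27 + -16 = 11
  P[4]: 38 + -16 = 22
  P[5]: 51 + -16 = 35
  P[6]: 53 + -16 = 37
  P[7]: 51 + -16 = 35
  P[8]: 54 + -16 = 38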